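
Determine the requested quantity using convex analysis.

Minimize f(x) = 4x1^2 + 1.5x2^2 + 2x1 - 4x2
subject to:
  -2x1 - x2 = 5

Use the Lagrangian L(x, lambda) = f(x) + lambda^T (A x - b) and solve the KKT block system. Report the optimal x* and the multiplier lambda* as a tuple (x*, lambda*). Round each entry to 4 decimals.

Form the Lagrangian:
  L(x, lambda) = (1/2) x^T Q x + c^T x + lambda^T (A x - b)
Stationarity (grad_x L = 0): Q x + c + A^T lambda = 0.
Primal feasibility: A x = b.

This gives the KKT block system:
  [ Q   A^T ] [ x     ]   [-c ]
  [ A    0  ] [ lambda ] = [ b ]

Solving the linear system:
  x*      = (-2, -1)
  lambda* = (-7)
  f(x*)   = 17.5

x* = (-2, -1), lambda* = (-7)


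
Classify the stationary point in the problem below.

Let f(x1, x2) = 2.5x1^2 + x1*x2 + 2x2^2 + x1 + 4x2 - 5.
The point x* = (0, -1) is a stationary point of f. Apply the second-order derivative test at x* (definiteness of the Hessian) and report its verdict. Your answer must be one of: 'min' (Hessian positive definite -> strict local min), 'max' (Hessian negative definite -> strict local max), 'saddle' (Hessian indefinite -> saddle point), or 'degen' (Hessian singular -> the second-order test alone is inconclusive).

Compute the Hessian H = grad^2 f:
  H = [[5, 1], [1, 4]]
Verify stationarity: grad f(x*) = H x* + g = (0, 0).
Eigenvalues of H: 3.382, 5.618.
Both eigenvalues > 0, so H is positive definite -> x* is a strict local min.

min


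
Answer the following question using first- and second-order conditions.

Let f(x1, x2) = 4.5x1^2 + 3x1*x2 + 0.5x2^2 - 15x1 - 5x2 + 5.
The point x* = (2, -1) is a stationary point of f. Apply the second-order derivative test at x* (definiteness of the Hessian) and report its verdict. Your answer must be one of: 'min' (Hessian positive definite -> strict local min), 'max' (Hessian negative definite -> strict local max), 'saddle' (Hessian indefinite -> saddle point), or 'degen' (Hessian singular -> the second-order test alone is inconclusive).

Compute the Hessian H = grad^2 f:
  H = [[9, 3], [3, 1]]
Verify stationarity: grad f(x*) = H x* + g = (0, 0).
Eigenvalues of H: 0, 10.
H has a zero eigenvalue (singular; positive semidefinite but not definite), so H is neither positive definite, negative definite, nor indefinite. The second-order test alone is inconclusive -> degen.
(Indeed, f is constant along the null direction of H through x*, so x* is not a strict local extremum.)

degen


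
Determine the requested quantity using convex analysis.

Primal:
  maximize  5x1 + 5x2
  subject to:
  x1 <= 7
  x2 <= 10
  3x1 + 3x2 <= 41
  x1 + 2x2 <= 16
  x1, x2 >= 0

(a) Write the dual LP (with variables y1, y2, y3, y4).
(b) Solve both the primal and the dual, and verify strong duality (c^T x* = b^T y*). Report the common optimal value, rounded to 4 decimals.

The standard primal-dual pair for 'max c^T x s.t. A x <= b, x >= 0' is:
  Dual:  min b^T y  s.t.  A^T y >= c,  y >= 0.

So the dual LP is:
  minimize  7y1 + 10y2 + 41y3 + 16y4
  subject to:
    y1 + 3y3 + y4 >= 5
    y2 + 3y3 + 2y4 >= 5
    y1, y2, y3, y4 >= 0

Solving the primal: x* = (7, 4.5).
  primal value c^T x* = 57.5.
Solving the dual: y* = (2.5, 0, 0, 2.5).
  dual value b^T y* = 57.5.
Strong duality: c^T x* = b^T y*. Confirmed.

57.5


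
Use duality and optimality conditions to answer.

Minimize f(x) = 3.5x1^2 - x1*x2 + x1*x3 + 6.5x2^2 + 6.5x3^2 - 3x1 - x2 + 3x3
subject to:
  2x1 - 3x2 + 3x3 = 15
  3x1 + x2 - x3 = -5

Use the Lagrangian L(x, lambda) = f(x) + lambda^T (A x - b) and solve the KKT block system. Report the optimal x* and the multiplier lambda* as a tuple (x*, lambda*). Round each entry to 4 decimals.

Form the Lagrangian:
  L(x, lambda) = (1/2) x^T Q x + c^T x + lambda^T (A x - b)
Stationarity (grad_x L = 0): Q x + c + A^T lambda = 0.
Primal feasibility: A x = b.

This gives the KKT block system:
  [ Q   A^T ] [ x     ]   [-c ]
  [ A    0  ] [ lambda ] = [ b ]

Solving the linear system:
  x*      = (0, -2.5769, 2.4231)
  lambda* = (-9.5909, 5.7273)
  f(x*)   = 91.1731

x* = (0, -2.5769, 2.4231), lambda* = (-9.5909, 5.7273)


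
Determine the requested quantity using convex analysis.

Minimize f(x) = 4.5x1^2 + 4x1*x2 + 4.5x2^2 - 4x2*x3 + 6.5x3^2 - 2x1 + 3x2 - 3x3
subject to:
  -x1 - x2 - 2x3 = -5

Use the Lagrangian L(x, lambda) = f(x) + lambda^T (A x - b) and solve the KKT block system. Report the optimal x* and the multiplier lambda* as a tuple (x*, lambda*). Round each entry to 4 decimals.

Form the Lagrangian:
  L(x, lambda) = (1/2) x^T Q x + c^T x + lambda^T (A x - b)
Stationarity (grad_x L = 0): Q x + c + A^T lambda = 0.
Primal feasibility: A x = b.

This gives the KKT block system:
  [ Q   A^T ] [ x     ]   [-c ]
  [ A    0  ] [ lambda ] = [ b ]

Solving the linear system:
  x*      = (0.6256, 0.9824, 1.696)
  lambda* = (7.5595)
  f(x*)   = 17.2026

x* = (0.6256, 0.9824, 1.696), lambda* = (7.5595)


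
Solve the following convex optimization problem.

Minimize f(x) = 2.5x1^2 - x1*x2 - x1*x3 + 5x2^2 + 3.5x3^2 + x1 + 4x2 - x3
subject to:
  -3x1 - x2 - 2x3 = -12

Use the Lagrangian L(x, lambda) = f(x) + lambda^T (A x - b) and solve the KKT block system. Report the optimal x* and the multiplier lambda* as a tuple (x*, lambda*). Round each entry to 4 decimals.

Form the Lagrangian:
  L(x, lambda) = (1/2) x^T Q x + c^T x + lambda^T (A x - b)
Stationarity (grad_x L = 0): Q x + c + A^T lambda = 0.
Primal feasibility: A x = b.

This gives the KKT block system:
  [ Q   A^T ] [ x     ]   [-c ]
  [ A    0  ] [ lambda ] = [ b ]

Solving the linear system:
  x*      = (2.7407, 0.2963, 1.7407)
  lambda* = (4.2222)
  f(x*)   = 26.4259

x* = (2.7407, 0.2963, 1.7407), lambda* = (4.2222)


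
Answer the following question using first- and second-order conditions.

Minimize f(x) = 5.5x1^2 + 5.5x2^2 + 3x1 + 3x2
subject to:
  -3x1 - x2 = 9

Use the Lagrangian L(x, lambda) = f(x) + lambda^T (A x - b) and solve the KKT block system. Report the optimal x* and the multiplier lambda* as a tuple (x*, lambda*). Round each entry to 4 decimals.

Form the Lagrangian:
  L(x, lambda) = (1/2) x^T Q x + c^T x + lambda^T (A x - b)
Stationarity (grad_x L = 0): Q x + c + A^T lambda = 0.
Primal feasibility: A x = b.

This gives the KKT block system:
  [ Q   A^T ] [ x     ]   [-c ]
  [ A    0  ] [ lambda ] = [ b ]

Solving the linear system:
  x*      = (-2.6455, -1.0636)
  lambda* = (-8.7)
  f(x*)   = 33.5864

x* = (-2.6455, -1.0636), lambda* = (-8.7)


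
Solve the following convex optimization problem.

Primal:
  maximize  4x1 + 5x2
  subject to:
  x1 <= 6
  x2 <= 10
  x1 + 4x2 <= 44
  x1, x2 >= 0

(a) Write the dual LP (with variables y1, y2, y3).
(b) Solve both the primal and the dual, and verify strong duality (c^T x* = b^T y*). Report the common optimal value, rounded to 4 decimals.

The standard primal-dual pair for 'max c^T x s.t. A x <= b, x >= 0' is:
  Dual:  min b^T y  s.t.  A^T y >= c,  y >= 0.

So the dual LP is:
  minimize  6y1 + 10y2 + 44y3
  subject to:
    y1 + y3 >= 4
    y2 + 4y3 >= 5
    y1, y2, y3 >= 0

Solving the primal: x* = (6, 9.5).
  primal value c^T x* = 71.5.
Solving the dual: y* = (2.75, 0, 1.25).
  dual value b^T y* = 71.5.
Strong duality: c^T x* = b^T y*. Confirmed.

71.5


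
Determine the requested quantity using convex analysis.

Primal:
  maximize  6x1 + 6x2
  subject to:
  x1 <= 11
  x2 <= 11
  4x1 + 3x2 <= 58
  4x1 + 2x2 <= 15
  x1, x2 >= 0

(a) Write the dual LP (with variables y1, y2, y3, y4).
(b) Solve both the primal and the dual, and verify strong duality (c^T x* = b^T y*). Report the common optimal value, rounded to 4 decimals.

The standard primal-dual pair for 'max c^T x s.t. A x <= b, x >= 0' is:
  Dual:  min b^T y  s.t.  A^T y >= c,  y >= 0.

So the dual LP is:
  minimize  11y1 + 11y2 + 58y3 + 15y4
  subject to:
    y1 + 4y3 + 4y4 >= 6
    y2 + 3y3 + 2y4 >= 6
    y1, y2, y3, y4 >= 0

Solving the primal: x* = (0, 7.5).
  primal value c^T x* = 45.
Solving the dual: y* = (0, 0, 0, 3).
  dual value b^T y* = 45.
Strong duality: c^T x* = b^T y*. Confirmed.

45


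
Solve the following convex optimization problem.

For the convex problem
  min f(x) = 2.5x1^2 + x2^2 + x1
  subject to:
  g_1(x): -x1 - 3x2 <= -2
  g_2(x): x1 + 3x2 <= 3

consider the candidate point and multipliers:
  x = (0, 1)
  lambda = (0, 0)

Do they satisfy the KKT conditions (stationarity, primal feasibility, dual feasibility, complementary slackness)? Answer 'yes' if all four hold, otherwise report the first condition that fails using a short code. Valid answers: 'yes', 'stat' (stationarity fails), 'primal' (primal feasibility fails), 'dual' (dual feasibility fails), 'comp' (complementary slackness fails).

Gradient of f: grad f(x) = Q x + c = (1, 2)
Constraint values g_i(x) = a_i^T x - b_i:
  g_1((0, 1)) = -1
  g_2((0, 1)) = 0
Stationarity residual: grad f(x) + sum_i lambda_i a_i = (1, 2)
  -> stationarity FAILS
Primal feasibility (all g_i <= 0): OK
Dual feasibility (all lambda_i >= 0): OK
Complementary slackness (lambda_i * g_i(x) = 0 for all i): OK

Verdict: the first failing condition is stationarity -> stat.

stat


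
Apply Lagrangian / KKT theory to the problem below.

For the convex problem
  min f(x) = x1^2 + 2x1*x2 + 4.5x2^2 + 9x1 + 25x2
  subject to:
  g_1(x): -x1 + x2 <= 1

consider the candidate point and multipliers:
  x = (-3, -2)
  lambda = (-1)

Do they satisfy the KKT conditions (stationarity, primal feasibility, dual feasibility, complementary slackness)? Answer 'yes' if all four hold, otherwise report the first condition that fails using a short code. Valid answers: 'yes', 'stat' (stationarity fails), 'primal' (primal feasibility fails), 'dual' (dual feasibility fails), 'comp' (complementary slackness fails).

Gradient of f: grad f(x) = Q x + c = (-1, 1)
Constraint values g_i(x) = a_i^T x - b_i:
  g_1((-3, -2)) = 0
Stationarity residual: grad f(x) + sum_i lambda_i a_i = (0, 0)
  -> stationarity OK
Primal feasibility (all g_i <= 0): OK
Dual feasibility (all lambda_i >= 0): FAILS
Complementary slackness (lambda_i * g_i(x) = 0 for all i): OK

Verdict: the first failing condition is dual_feasibility -> dual.

dual


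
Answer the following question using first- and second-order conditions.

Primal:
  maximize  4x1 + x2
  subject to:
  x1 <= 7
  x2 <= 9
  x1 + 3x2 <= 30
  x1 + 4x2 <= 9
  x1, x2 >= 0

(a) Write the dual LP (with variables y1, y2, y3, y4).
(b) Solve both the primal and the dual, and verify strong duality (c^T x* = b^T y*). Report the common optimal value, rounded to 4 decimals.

The standard primal-dual pair for 'max c^T x s.t. A x <= b, x >= 0' is:
  Dual:  min b^T y  s.t.  A^T y >= c,  y >= 0.

So the dual LP is:
  minimize  7y1 + 9y2 + 30y3 + 9y4
  subject to:
    y1 + y3 + y4 >= 4
    y2 + 3y3 + 4y4 >= 1
    y1, y2, y3, y4 >= 0

Solving the primal: x* = (7, 0.5).
  primal value c^T x* = 28.5.
Solving the dual: y* = (3.75, 0, 0, 0.25).
  dual value b^T y* = 28.5.
Strong duality: c^T x* = b^T y*. Confirmed.

28.5


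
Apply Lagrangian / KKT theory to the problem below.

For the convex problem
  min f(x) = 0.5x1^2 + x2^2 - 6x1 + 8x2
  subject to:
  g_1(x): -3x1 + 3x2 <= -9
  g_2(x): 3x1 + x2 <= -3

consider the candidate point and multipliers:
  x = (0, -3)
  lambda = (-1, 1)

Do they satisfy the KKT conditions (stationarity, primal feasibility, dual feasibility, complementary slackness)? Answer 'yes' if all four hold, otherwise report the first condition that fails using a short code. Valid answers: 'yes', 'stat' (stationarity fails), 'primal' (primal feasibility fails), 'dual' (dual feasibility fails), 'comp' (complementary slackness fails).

Gradient of f: grad f(x) = Q x + c = (-6, 2)
Constraint values g_i(x) = a_i^T x - b_i:
  g_1((0, -3)) = 0
  g_2((0, -3)) = 0
Stationarity residual: grad f(x) + sum_i lambda_i a_i = (0, 0)
  -> stationarity OK
Primal feasibility (all g_i <= 0): OK
Dual feasibility (all lambda_i >= 0): FAILS
Complementary slackness (lambda_i * g_i(x) = 0 for all i): OK

Verdict: the first failing condition is dual_feasibility -> dual.

dual


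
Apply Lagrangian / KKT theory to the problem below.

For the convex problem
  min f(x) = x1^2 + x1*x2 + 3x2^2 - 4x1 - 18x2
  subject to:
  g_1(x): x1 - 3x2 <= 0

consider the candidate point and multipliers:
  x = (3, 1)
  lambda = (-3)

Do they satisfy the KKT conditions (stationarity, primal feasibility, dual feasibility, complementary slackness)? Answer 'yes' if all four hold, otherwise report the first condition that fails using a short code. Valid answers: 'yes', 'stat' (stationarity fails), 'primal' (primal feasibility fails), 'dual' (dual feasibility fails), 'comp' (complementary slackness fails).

Gradient of f: grad f(x) = Q x + c = (3, -9)
Constraint values g_i(x) = a_i^T x - b_i:
  g_1((3, 1)) = 0
Stationarity residual: grad f(x) + sum_i lambda_i a_i = (0, 0)
  -> stationarity OK
Primal feasibility (all g_i <= 0): OK
Dual feasibility (all lambda_i >= 0): FAILS
Complementary slackness (lambda_i * g_i(x) = 0 for all i): OK

Verdict: the first failing condition is dual_feasibility -> dual.

dual


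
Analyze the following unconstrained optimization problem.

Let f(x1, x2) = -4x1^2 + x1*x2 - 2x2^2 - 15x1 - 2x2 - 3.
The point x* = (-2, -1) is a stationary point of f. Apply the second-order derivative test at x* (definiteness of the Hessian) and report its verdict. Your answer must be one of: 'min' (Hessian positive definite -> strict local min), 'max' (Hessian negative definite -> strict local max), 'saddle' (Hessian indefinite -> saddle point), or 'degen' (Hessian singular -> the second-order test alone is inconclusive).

Compute the Hessian H = grad^2 f:
  H = [[-8, 1], [1, -4]]
Verify stationarity: grad f(x*) = H x* + g = (0, 0).
Eigenvalues of H: -8.2361, -3.7639.
Both eigenvalues < 0, so H is negative definite -> x* is a strict local max.

max


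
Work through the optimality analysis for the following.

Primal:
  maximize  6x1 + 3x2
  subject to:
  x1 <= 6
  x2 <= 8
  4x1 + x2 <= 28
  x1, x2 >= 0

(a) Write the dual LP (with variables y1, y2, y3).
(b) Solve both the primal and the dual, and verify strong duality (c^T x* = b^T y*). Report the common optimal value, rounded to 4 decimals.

The standard primal-dual pair for 'max c^T x s.t. A x <= b, x >= 0' is:
  Dual:  min b^T y  s.t.  A^T y >= c,  y >= 0.

So the dual LP is:
  minimize  6y1 + 8y2 + 28y3
  subject to:
    y1 + 4y3 >= 6
    y2 + y3 >= 3
    y1, y2, y3 >= 0

Solving the primal: x* = (5, 8).
  primal value c^T x* = 54.
Solving the dual: y* = (0, 1.5, 1.5).
  dual value b^T y* = 54.
Strong duality: c^T x* = b^T y*. Confirmed.

54


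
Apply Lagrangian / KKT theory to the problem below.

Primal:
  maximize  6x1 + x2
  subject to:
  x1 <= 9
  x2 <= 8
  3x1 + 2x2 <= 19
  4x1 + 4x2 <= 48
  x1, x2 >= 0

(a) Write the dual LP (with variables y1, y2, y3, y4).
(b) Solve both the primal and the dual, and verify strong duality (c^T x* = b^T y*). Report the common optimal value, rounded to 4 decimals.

The standard primal-dual pair for 'max c^T x s.t. A x <= b, x >= 0' is:
  Dual:  min b^T y  s.t.  A^T y >= c,  y >= 0.

So the dual LP is:
  minimize  9y1 + 8y2 + 19y3 + 48y4
  subject to:
    y1 + 3y3 + 4y4 >= 6
    y2 + 2y3 + 4y4 >= 1
    y1, y2, y3, y4 >= 0

Solving the primal: x* = (6.3333, 0).
  primal value c^T x* = 38.
Solving the dual: y* = (0, 0, 2, 0).
  dual value b^T y* = 38.
Strong duality: c^T x* = b^T y*. Confirmed.

38


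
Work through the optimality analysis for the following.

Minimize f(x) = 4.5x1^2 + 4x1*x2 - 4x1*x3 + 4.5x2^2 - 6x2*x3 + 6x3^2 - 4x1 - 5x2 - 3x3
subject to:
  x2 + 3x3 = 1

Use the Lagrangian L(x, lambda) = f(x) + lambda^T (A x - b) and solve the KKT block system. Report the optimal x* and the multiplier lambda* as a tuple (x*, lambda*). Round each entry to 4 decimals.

Form the Lagrangian:
  L(x, lambda) = (1/2) x^T Q x + c^T x + lambda^T (A x - b)
Stationarity (grad_x L = 0): Q x + c + A^T lambda = 0.
Primal feasibility: A x = b.

This gives the KKT block system:
  [ Q   A^T ] [ x     ]   [-c ]
  [ A    0  ] [ lambda ] = [ b ]

Solving the linear system:
  x*      = (0.3713, 0.3735, 0.2088)
  lambda* = (1.4066)
  f(x*)   = -2.6928

x* = (0.3713, 0.3735, 0.2088), lambda* = (1.4066)


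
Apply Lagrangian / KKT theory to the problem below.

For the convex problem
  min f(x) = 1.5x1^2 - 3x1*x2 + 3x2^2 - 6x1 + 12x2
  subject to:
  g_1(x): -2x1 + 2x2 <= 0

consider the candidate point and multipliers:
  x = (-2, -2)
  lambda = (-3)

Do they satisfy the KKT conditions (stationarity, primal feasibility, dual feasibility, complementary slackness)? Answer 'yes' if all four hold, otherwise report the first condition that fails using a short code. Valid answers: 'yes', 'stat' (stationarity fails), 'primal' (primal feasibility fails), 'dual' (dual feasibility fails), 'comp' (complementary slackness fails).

Gradient of f: grad f(x) = Q x + c = (-6, 6)
Constraint values g_i(x) = a_i^T x - b_i:
  g_1((-2, -2)) = 0
Stationarity residual: grad f(x) + sum_i lambda_i a_i = (0, 0)
  -> stationarity OK
Primal feasibility (all g_i <= 0): OK
Dual feasibility (all lambda_i >= 0): FAILS
Complementary slackness (lambda_i * g_i(x) = 0 for all i): OK

Verdict: the first failing condition is dual_feasibility -> dual.

dual


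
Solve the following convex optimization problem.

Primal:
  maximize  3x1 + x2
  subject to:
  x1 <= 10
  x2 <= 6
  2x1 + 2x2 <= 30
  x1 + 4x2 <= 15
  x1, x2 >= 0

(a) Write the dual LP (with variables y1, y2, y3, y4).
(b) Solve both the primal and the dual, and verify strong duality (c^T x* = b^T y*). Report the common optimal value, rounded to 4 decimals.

The standard primal-dual pair for 'max c^T x s.t. A x <= b, x >= 0' is:
  Dual:  min b^T y  s.t.  A^T y >= c,  y >= 0.

So the dual LP is:
  minimize  10y1 + 6y2 + 30y3 + 15y4
  subject to:
    y1 + 2y3 + y4 >= 3
    y2 + 2y3 + 4y4 >= 1
    y1, y2, y3, y4 >= 0

Solving the primal: x* = (10, 1.25).
  primal value c^T x* = 31.25.
Solving the dual: y* = (2.75, 0, 0, 0.25).
  dual value b^T y* = 31.25.
Strong duality: c^T x* = b^T y*. Confirmed.

31.25


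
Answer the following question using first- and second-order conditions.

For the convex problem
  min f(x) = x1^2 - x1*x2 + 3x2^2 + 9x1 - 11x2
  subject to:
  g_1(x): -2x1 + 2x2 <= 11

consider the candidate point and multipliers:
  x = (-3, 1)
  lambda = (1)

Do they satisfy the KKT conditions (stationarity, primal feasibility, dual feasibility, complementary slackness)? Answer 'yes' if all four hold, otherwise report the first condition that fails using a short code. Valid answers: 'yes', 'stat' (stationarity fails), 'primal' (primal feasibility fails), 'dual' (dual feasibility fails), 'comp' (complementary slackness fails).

Gradient of f: grad f(x) = Q x + c = (2, -2)
Constraint values g_i(x) = a_i^T x - b_i:
  g_1((-3, 1)) = -3
Stationarity residual: grad f(x) + sum_i lambda_i a_i = (0, 0)
  -> stationarity OK
Primal feasibility (all g_i <= 0): OK
Dual feasibility (all lambda_i >= 0): OK
Complementary slackness (lambda_i * g_i(x) = 0 for all i): FAILS

Verdict: the first failing condition is complementary_slackness -> comp.

comp


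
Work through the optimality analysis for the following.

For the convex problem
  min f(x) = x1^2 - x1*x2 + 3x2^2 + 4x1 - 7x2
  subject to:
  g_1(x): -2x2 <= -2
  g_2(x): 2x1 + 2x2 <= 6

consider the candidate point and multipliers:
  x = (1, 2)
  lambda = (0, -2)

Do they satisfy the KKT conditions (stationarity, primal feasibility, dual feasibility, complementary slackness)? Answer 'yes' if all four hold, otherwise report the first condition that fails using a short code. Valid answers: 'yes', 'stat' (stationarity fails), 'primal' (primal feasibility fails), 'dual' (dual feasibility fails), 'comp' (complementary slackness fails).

Gradient of f: grad f(x) = Q x + c = (4, 4)
Constraint values g_i(x) = a_i^T x - b_i:
  g_1((1, 2)) = -2
  g_2((1, 2)) = 0
Stationarity residual: grad f(x) + sum_i lambda_i a_i = (0, 0)
  -> stationarity OK
Primal feasibility (all g_i <= 0): OK
Dual feasibility (all lambda_i >= 0): FAILS
Complementary slackness (lambda_i * g_i(x) = 0 for all i): OK

Verdict: the first failing condition is dual_feasibility -> dual.

dual


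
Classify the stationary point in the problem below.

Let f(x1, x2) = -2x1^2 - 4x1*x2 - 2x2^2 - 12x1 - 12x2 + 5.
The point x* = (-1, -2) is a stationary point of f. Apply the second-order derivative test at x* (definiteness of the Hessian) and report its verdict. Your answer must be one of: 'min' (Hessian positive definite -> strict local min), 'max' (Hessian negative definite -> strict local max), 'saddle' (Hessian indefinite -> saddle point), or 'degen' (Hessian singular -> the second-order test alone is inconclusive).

Compute the Hessian H = grad^2 f:
  H = [[-4, -4], [-4, -4]]
Verify stationarity: grad f(x*) = H x* + g = (0, 0).
Eigenvalues of H: -8, 0.
H has a zero eigenvalue (singular; negative semidefinite but not definite), so H is neither positive definite, negative definite, nor indefinite. The second-order test alone is inconclusive -> degen.
(Indeed, f is constant along the null direction of H through x*, so x* is not a strict local extremum.)

degen


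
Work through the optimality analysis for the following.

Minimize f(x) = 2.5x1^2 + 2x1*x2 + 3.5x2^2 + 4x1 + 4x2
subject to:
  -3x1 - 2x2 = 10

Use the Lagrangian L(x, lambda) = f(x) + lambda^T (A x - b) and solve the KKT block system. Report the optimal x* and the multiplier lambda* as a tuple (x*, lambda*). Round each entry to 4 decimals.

Form the Lagrangian:
  L(x, lambda) = (1/2) x^T Q x + c^T x + lambda^T (A x - b)
Stationarity (grad_x L = 0): Q x + c + A^T lambda = 0.
Primal feasibility: A x = b.

This gives the KKT block system:
  [ Q   A^T ] [ x     ]   [-c ]
  [ A    0  ] [ lambda ] = [ b ]

Solving the linear system:
  x*      = (-2.7458, -0.8814)
  lambda* = (-3.8305)
  f(x*)   = 11.8983

x* = (-2.7458, -0.8814), lambda* = (-3.8305)


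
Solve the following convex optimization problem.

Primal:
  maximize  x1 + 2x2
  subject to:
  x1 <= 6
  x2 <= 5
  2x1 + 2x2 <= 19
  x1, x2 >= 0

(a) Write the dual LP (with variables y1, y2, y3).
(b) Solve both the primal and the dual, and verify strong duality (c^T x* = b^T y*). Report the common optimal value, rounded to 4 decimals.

The standard primal-dual pair for 'max c^T x s.t. A x <= b, x >= 0' is:
  Dual:  min b^T y  s.t.  A^T y >= c,  y >= 0.

So the dual LP is:
  minimize  6y1 + 5y2 + 19y3
  subject to:
    y1 + 2y3 >= 1
    y2 + 2y3 >= 2
    y1, y2, y3 >= 0

Solving the primal: x* = (4.5, 5).
  primal value c^T x* = 14.5.
Solving the dual: y* = (0, 1, 0.5).
  dual value b^T y* = 14.5.
Strong duality: c^T x* = b^T y*. Confirmed.

14.5


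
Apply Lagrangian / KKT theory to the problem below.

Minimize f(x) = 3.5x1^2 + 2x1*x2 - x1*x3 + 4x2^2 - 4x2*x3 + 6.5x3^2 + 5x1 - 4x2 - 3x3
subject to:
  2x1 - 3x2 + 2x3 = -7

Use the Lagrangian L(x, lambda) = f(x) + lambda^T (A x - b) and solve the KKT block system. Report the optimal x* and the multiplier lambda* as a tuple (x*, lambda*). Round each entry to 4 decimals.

Form the Lagrangian:
  L(x, lambda) = (1/2) x^T Q x + c^T x + lambda^T (A x - b)
Stationarity (grad_x L = 0): Q x + c + A^T lambda = 0.
Primal feasibility: A x = b.

This gives the KKT block system:
  [ Q   A^T ] [ x     ]   [-c ]
  [ A    0  ] [ lambda ] = [ b ]

Solving the linear system:
  x*      = (-1.5068, 1.59, 0.3918)
  lambda* = (1.3797)
  f(x*)   = -2.7057

x* = (-1.5068, 1.59, 0.3918), lambda* = (1.3797)


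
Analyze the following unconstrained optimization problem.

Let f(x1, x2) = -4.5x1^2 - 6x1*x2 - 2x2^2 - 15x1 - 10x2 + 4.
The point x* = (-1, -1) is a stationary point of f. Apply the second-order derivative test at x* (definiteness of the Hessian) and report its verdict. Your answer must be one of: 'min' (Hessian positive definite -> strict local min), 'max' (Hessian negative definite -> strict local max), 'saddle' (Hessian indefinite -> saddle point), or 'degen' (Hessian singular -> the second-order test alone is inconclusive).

Compute the Hessian H = grad^2 f:
  H = [[-9, -6], [-6, -4]]
Verify stationarity: grad f(x*) = H x* + g = (0, 0).
Eigenvalues of H: -13, 0.
H has a zero eigenvalue (singular; negative semidefinite but not definite), so H is neither positive definite, negative definite, nor indefinite. The second-order test alone is inconclusive -> degen.
(Indeed, f is constant along the null direction of H through x*, so x* is not a strict local extremum.)

degen


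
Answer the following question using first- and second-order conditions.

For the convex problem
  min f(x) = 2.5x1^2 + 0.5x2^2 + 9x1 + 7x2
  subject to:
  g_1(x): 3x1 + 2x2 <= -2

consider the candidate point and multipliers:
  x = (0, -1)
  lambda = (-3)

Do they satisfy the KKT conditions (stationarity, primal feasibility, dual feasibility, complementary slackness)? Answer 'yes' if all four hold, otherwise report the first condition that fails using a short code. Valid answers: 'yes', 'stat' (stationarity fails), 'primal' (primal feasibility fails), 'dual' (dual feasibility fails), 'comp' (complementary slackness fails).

Gradient of f: grad f(x) = Q x + c = (9, 6)
Constraint values g_i(x) = a_i^T x - b_i:
  g_1((0, -1)) = 0
Stationarity residual: grad f(x) + sum_i lambda_i a_i = (0, 0)
  -> stationarity OK
Primal feasibility (all g_i <= 0): OK
Dual feasibility (all lambda_i >= 0): FAILS
Complementary slackness (lambda_i * g_i(x) = 0 for all i): OK

Verdict: the first failing condition is dual_feasibility -> dual.

dual


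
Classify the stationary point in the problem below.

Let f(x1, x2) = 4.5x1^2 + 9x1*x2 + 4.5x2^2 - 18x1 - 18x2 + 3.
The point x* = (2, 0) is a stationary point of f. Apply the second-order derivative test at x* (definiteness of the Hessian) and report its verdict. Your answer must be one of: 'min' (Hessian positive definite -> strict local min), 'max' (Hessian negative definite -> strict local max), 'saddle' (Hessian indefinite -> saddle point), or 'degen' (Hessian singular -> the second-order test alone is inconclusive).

Compute the Hessian H = grad^2 f:
  H = [[9, 9], [9, 9]]
Verify stationarity: grad f(x*) = H x* + g = (0, 0).
Eigenvalues of H: 0, 18.
H has a zero eigenvalue (singular; positive semidefinite but not definite), so H is neither positive definite, negative definite, nor indefinite. The second-order test alone is inconclusive -> degen.
(Indeed, f is constant along the null direction of H through x*, so x* is not a strict local extremum.)

degen


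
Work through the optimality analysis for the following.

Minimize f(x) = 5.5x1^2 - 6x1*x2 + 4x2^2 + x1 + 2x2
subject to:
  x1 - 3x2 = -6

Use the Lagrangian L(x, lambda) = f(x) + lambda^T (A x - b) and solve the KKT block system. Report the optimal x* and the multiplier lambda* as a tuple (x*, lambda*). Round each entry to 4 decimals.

Form the Lagrangian:
  L(x, lambda) = (1/2) x^T Q x + c^T x + lambda^T (A x - b)
Stationarity (grad_x L = 0): Q x + c + A^T lambda = 0.
Primal feasibility: A x = b.

This gives the KKT block system:
  [ Q   A^T ] [ x     ]   [-c ]
  [ A    0  ] [ lambda ] = [ b ]

Solving the linear system:
  x*      = (0.6338, 2.2113)
  lambda* = (5.2958)
  f(x*)   = 18.4155

x* = (0.6338, 2.2113), lambda* = (5.2958)


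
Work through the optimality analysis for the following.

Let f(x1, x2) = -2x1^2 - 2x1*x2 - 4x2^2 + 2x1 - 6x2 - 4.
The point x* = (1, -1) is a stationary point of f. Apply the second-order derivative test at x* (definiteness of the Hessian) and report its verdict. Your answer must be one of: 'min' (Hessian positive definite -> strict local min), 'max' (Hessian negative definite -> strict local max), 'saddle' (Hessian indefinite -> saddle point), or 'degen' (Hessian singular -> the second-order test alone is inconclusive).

Compute the Hessian H = grad^2 f:
  H = [[-4, -2], [-2, -8]]
Verify stationarity: grad f(x*) = H x* + g = (0, 0).
Eigenvalues of H: -8.8284, -3.1716.
Both eigenvalues < 0, so H is negative definite -> x* is a strict local max.

max


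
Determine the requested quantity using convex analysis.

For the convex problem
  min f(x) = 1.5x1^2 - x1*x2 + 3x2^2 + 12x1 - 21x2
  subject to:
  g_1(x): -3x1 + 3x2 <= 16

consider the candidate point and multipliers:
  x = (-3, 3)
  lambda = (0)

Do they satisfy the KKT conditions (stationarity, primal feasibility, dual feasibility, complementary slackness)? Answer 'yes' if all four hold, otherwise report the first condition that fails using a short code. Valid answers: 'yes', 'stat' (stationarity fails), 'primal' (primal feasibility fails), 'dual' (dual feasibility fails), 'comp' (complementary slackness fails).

Gradient of f: grad f(x) = Q x + c = (0, 0)
Constraint values g_i(x) = a_i^T x - b_i:
  g_1((-3, 3)) = 2
Stationarity residual: grad f(x) + sum_i lambda_i a_i = (0, 0)
  -> stationarity OK
Primal feasibility (all g_i <= 0): FAILS
Dual feasibility (all lambda_i >= 0): OK
Complementary slackness (lambda_i * g_i(x) = 0 for all i): OK

Verdict: the first failing condition is primal_feasibility -> primal.

primal


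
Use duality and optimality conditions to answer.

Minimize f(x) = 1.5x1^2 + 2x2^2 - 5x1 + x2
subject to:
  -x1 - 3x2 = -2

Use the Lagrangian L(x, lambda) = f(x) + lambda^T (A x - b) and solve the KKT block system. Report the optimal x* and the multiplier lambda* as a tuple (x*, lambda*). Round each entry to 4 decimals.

Form the Lagrangian:
  L(x, lambda) = (1/2) x^T Q x + c^T x + lambda^T (A x - b)
Stationarity (grad_x L = 0): Q x + c + A^T lambda = 0.
Primal feasibility: A x = b.

This gives the KKT block system:
  [ Q   A^T ] [ x     ]   [-c ]
  [ A    0  ] [ lambda ] = [ b ]

Solving the linear system:
  x*      = (1.8065, 0.0645)
  lambda* = (0.4194)
  f(x*)   = -4.0645

x* = (1.8065, 0.0645), lambda* = (0.4194)


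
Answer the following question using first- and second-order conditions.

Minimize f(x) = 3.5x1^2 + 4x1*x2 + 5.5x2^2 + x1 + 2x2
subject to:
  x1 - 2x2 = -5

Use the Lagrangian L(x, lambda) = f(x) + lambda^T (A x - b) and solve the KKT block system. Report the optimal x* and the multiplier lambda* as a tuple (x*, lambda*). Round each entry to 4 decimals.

Form the Lagrangian:
  L(x, lambda) = (1/2) x^T Q x + c^T x + lambda^T (A x - b)
Stationarity (grad_x L = 0): Q x + c + A^T lambda = 0.
Primal feasibility: A x = b.

This gives the KKT block system:
  [ Q   A^T ] [ x     ]   [-c ]
  [ A    0  ] [ lambda ] = [ b ]

Solving the linear system:
  x*      = (-1.8727, 1.5636)
  lambda* = (5.8545)
  f(x*)   = 15.2636

x* = (-1.8727, 1.5636), lambda* = (5.8545)


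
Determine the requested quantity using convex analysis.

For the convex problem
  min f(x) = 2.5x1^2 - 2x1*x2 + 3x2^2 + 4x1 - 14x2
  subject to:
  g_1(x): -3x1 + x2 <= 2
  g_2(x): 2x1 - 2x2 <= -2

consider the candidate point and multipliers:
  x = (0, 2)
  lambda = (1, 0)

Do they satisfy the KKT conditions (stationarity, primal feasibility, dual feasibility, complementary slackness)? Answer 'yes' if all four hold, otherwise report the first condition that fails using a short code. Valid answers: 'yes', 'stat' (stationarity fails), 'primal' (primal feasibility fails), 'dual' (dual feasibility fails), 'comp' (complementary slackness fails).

Gradient of f: grad f(x) = Q x + c = (0, -2)
Constraint values g_i(x) = a_i^T x - b_i:
  g_1((0, 2)) = 0
  g_2((0, 2)) = -2
Stationarity residual: grad f(x) + sum_i lambda_i a_i = (-3, -1)
  -> stationarity FAILS
Primal feasibility (all g_i <= 0): OK
Dual feasibility (all lambda_i >= 0): OK
Complementary slackness (lambda_i * g_i(x) = 0 for all i): OK

Verdict: the first failing condition is stationarity -> stat.

stat


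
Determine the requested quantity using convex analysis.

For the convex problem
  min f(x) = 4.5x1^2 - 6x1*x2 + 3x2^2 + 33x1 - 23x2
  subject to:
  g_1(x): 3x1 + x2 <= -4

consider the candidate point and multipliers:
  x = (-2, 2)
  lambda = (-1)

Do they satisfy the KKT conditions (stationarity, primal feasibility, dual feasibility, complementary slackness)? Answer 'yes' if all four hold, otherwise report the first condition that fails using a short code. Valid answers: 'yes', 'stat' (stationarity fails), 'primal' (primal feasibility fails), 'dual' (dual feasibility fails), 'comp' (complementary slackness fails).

Gradient of f: grad f(x) = Q x + c = (3, 1)
Constraint values g_i(x) = a_i^T x - b_i:
  g_1((-2, 2)) = 0
Stationarity residual: grad f(x) + sum_i lambda_i a_i = (0, 0)
  -> stationarity OK
Primal feasibility (all g_i <= 0): OK
Dual feasibility (all lambda_i >= 0): FAILS
Complementary slackness (lambda_i * g_i(x) = 0 for all i): OK

Verdict: the first failing condition is dual_feasibility -> dual.

dual


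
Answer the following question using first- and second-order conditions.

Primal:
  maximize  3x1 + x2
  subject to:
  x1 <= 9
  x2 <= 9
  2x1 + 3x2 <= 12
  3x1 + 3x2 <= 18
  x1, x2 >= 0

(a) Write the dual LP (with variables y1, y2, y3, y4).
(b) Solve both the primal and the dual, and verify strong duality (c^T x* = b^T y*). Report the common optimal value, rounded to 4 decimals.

The standard primal-dual pair for 'max c^T x s.t. A x <= b, x >= 0' is:
  Dual:  min b^T y  s.t.  A^T y >= c,  y >= 0.

So the dual LP is:
  minimize  9y1 + 9y2 + 12y3 + 18y4
  subject to:
    y1 + 2y3 + 3y4 >= 3
    y2 + 3y3 + 3y4 >= 1
    y1, y2, y3, y4 >= 0

Solving the primal: x* = (6, 0).
  primal value c^T x* = 18.
Solving the dual: y* = (0, 0, 0, 1).
  dual value b^T y* = 18.
Strong duality: c^T x* = b^T y*. Confirmed.

18


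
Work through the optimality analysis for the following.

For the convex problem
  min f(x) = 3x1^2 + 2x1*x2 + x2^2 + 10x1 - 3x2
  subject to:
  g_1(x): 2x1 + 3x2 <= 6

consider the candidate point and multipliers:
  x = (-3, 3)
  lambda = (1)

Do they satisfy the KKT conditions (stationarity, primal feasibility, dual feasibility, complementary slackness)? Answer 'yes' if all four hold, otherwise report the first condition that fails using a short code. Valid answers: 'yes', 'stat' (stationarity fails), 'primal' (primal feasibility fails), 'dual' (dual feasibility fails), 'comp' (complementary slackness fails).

Gradient of f: grad f(x) = Q x + c = (-2, -3)
Constraint values g_i(x) = a_i^T x - b_i:
  g_1((-3, 3)) = -3
Stationarity residual: grad f(x) + sum_i lambda_i a_i = (0, 0)
  -> stationarity OK
Primal feasibility (all g_i <= 0): OK
Dual feasibility (all lambda_i >= 0): OK
Complementary slackness (lambda_i * g_i(x) = 0 for all i): FAILS

Verdict: the first failing condition is complementary_slackness -> comp.

comp


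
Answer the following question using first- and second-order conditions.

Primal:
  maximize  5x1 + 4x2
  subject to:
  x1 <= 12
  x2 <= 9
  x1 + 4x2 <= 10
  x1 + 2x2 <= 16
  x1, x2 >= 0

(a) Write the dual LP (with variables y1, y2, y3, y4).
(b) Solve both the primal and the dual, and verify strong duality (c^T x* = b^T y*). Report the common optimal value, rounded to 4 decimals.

The standard primal-dual pair for 'max c^T x s.t. A x <= b, x >= 0' is:
  Dual:  min b^T y  s.t.  A^T y >= c,  y >= 0.

So the dual LP is:
  minimize  12y1 + 9y2 + 10y3 + 16y4
  subject to:
    y1 + y3 + y4 >= 5
    y2 + 4y3 + 2y4 >= 4
    y1, y2, y3, y4 >= 0

Solving the primal: x* = (10, 0).
  primal value c^T x* = 50.
Solving the dual: y* = (0, 0, 5, 0).
  dual value b^T y* = 50.
Strong duality: c^T x* = b^T y*. Confirmed.

50


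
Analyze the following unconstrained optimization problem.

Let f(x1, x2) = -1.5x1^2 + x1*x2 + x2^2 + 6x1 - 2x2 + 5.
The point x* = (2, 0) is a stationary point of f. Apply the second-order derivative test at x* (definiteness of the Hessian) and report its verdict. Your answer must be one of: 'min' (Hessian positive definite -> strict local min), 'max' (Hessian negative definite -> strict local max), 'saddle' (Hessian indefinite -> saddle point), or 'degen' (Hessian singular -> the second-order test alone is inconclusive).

Compute the Hessian H = grad^2 f:
  H = [[-3, 1], [1, 2]]
Verify stationarity: grad f(x*) = H x* + g = (0, 0).
Eigenvalues of H: -3.1926, 2.1926.
Eigenvalues have mixed signs, so H is indefinite -> x* is a saddle point.

saddle


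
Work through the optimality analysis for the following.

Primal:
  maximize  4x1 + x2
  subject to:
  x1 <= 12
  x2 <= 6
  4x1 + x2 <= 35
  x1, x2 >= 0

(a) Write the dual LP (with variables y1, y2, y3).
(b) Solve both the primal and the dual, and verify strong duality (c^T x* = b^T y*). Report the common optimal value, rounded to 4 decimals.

The standard primal-dual pair for 'max c^T x s.t. A x <= b, x >= 0' is:
  Dual:  min b^T y  s.t.  A^T y >= c,  y >= 0.

So the dual LP is:
  minimize  12y1 + 6y2 + 35y3
  subject to:
    y1 + 4y3 >= 4
    y2 + y3 >= 1
    y1, y2, y3 >= 0

Solving the primal: x* = (8.75, 0).
  primal value c^T x* = 35.
Solving the dual: y* = (0, 0, 1).
  dual value b^T y* = 35.
Strong duality: c^T x* = b^T y*. Confirmed.

35


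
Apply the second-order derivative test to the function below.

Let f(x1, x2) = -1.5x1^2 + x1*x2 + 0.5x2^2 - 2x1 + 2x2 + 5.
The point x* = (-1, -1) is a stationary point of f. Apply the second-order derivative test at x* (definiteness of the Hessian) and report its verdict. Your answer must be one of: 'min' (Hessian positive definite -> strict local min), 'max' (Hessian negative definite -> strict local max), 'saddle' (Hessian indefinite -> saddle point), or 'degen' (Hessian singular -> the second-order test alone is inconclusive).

Compute the Hessian H = grad^2 f:
  H = [[-3, 1], [1, 1]]
Verify stationarity: grad f(x*) = H x* + g = (0, 0).
Eigenvalues of H: -3.2361, 1.2361.
Eigenvalues have mixed signs, so H is indefinite -> x* is a saddle point.

saddle


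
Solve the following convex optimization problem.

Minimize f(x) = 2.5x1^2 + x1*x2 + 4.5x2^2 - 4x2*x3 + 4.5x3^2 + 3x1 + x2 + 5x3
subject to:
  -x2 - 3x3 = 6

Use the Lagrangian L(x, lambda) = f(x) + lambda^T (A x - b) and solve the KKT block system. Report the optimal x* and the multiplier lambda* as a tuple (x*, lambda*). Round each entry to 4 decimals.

Form the Lagrangian:
  L(x, lambda) = (1/2) x^T Q x + c^T x + lambda^T (A x - b)
Stationarity (grad_x L = 0): Q x + c + A^T lambda = 0.
Primal feasibility: A x = b.

This gives the KKT block system:
  [ Q   A^T ] [ x     ]   [-c ]
  [ A    0  ] [ lambda ] = [ b ]

Solving the linear system:
  x*      = (-0.3957, -1.0214, -1.6595)
  lambda* = (-1.9501)
  f(x*)   = 0.5971

x* = (-0.3957, -1.0214, -1.6595), lambda* = (-1.9501)


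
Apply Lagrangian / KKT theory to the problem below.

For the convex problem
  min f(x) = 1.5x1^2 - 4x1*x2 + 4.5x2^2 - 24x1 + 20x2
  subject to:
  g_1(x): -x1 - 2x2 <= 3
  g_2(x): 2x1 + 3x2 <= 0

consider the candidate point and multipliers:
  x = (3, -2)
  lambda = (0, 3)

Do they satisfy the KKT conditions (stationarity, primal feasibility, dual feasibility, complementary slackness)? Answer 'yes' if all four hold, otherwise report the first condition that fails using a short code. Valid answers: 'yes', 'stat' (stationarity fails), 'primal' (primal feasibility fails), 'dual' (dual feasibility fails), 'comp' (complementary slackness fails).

Gradient of f: grad f(x) = Q x + c = (-7, -10)
Constraint values g_i(x) = a_i^T x - b_i:
  g_1((3, -2)) = -2
  g_2((3, -2)) = 0
Stationarity residual: grad f(x) + sum_i lambda_i a_i = (-1, -1)
  -> stationarity FAILS
Primal feasibility (all g_i <= 0): OK
Dual feasibility (all lambda_i >= 0): OK
Complementary slackness (lambda_i * g_i(x) = 0 for all i): OK

Verdict: the first failing condition is stationarity -> stat.

stat


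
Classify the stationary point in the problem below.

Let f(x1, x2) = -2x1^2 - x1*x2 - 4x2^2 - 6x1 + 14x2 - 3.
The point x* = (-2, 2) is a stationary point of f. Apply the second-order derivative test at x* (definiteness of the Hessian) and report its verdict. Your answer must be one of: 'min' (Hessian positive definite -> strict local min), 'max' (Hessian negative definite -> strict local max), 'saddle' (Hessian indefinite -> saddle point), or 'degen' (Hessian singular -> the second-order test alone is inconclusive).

Compute the Hessian H = grad^2 f:
  H = [[-4, -1], [-1, -8]]
Verify stationarity: grad f(x*) = H x* + g = (0, 0).
Eigenvalues of H: -8.2361, -3.7639.
Both eigenvalues < 0, so H is negative definite -> x* is a strict local max.

max


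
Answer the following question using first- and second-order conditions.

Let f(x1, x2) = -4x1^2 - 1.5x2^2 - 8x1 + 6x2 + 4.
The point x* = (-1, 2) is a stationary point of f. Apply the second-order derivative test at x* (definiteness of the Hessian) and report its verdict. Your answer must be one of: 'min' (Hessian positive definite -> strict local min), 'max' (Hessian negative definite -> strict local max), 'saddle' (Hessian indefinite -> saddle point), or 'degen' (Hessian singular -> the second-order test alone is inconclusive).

Compute the Hessian H = grad^2 f:
  H = [[-8, 0], [0, -3]]
Verify stationarity: grad f(x*) = H x* + g = (0, 0).
Eigenvalues of H: -8, -3.
Both eigenvalues < 0, so H is negative definite -> x* is a strict local max.

max
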